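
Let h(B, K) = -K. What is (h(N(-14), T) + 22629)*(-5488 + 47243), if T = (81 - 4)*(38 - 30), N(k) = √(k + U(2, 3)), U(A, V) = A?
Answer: 919152815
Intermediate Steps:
N(k) = √(2 + k) (N(k) = √(k + 2) = √(2 + k))
T = 616 (T = 77*8 = 616)
(h(N(-14), T) + 22629)*(-5488 + 47243) = (-1*616 + 22629)*(-5488 + 47243) = (-616 + 22629)*41755 = 22013*41755 = 919152815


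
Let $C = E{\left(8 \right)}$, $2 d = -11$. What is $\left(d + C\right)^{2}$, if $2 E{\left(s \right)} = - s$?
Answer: $\frac{361}{4} \approx 90.25$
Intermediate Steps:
$E{\left(s \right)} = - \frac{s}{2}$ ($E{\left(s \right)} = \frac{\left(-1\right) s}{2} = - \frac{s}{2}$)
$d = - \frac{11}{2}$ ($d = \frac{1}{2} \left(-11\right) = - \frac{11}{2} \approx -5.5$)
$C = -4$ ($C = \left(- \frac{1}{2}\right) 8 = -4$)
$\left(d + C\right)^{2} = \left(- \frac{11}{2} - 4\right)^{2} = \left(- \frac{19}{2}\right)^{2} = \frac{361}{4}$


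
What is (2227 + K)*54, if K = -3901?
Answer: -90396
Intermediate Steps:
(2227 + K)*54 = (2227 - 3901)*54 = -1674*54 = -90396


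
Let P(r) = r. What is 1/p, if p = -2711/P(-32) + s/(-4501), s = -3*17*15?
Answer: 144032/12226691 ≈ 0.011780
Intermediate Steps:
s = -765 (s = -51*15 = -765)
p = 12226691/144032 (p = -2711/(-32) - 765/(-4501) = -2711*(-1/32) - 765*(-1/4501) = 2711/32 + 765/4501 = 12226691/144032 ≈ 84.889)
1/p = 1/(12226691/144032) = 144032/12226691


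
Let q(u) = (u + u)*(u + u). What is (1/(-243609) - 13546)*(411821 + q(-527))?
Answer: -1674973908136185/81203 ≈ -2.0627e+10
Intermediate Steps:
q(u) = 4*u² (q(u) = (2*u)*(2*u) = 4*u²)
(1/(-243609) - 13546)*(411821 + q(-527)) = (1/(-243609) - 13546)*(411821 + 4*(-527)²) = (-1/243609 - 13546)*(411821 + 4*277729) = -3299927515*(411821 + 1110916)/243609 = -3299927515/243609*1522737 = -1674973908136185/81203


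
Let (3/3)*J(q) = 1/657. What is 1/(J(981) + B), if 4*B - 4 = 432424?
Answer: 657/71026300 ≈ 9.2501e-6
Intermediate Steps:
B = 108107 (B = 1 + (1/4)*432424 = 1 + 108106 = 108107)
J(q) = 1/657
1/(J(981) + B) = 1/(1/657 + 108107) = 1/(71026300/657) = 657/71026300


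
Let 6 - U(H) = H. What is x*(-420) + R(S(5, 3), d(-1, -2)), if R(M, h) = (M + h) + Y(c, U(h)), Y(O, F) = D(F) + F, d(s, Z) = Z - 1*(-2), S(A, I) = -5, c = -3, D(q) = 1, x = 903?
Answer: -379258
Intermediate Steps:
U(H) = 6 - H
d(s, Z) = 2 + Z (d(s, Z) = Z + 2 = 2 + Z)
Y(O, F) = 1 + F
R(M, h) = 7 + M (R(M, h) = (M + h) + (1 + (6 - h)) = (M + h) + (7 - h) = 7 + M)
x*(-420) + R(S(5, 3), d(-1, -2)) = 903*(-420) + (7 - 5) = -379260 + 2 = -379258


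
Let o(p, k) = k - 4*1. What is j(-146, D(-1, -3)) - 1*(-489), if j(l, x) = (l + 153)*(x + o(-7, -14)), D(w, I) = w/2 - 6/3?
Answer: 691/2 ≈ 345.50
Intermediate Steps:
D(w, I) = -2 + w/2 (D(w, I) = w*(½) - 6*⅓ = w/2 - 2 = -2 + w/2)
o(p, k) = -4 + k (o(p, k) = k - 4 = -4 + k)
j(l, x) = (-18 + x)*(153 + l) (j(l, x) = (l + 153)*(x + (-4 - 14)) = (153 + l)*(x - 18) = (153 + l)*(-18 + x) = (-18 + x)*(153 + l))
j(-146, D(-1, -3)) - 1*(-489) = (-2754 - 18*(-146) + 153*(-2 + (½)*(-1)) - 146*(-2 + (½)*(-1))) - 1*(-489) = (-2754 + 2628 + 153*(-2 - ½) - 146*(-2 - ½)) + 489 = (-2754 + 2628 + 153*(-5/2) - 146*(-5/2)) + 489 = (-2754 + 2628 - 765/2 + 365) + 489 = -287/2 + 489 = 691/2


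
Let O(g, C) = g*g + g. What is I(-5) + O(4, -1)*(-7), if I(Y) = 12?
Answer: -128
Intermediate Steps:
O(g, C) = g + g² (O(g, C) = g² + g = g + g²)
I(-5) + O(4, -1)*(-7) = 12 + (4*(1 + 4))*(-7) = 12 + (4*5)*(-7) = 12 + 20*(-7) = 12 - 140 = -128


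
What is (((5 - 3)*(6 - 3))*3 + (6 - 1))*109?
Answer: 2507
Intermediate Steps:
(((5 - 3)*(6 - 3))*3 + (6 - 1))*109 = ((2*3)*3 + 5)*109 = (6*3 + 5)*109 = (18 + 5)*109 = 23*109 = 2507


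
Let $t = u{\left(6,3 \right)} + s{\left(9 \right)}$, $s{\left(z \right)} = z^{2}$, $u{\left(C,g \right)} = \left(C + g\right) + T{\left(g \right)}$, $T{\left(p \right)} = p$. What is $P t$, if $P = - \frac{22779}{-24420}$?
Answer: $\frac{706149}{8140} \approx 86.75$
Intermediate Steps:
$P = \frac{7593}{8140}$ ($P = \left(-22779\right) \left(- \frac{1}{24420}\right) = \frac{7593}{8140} \approx 0.9328$)
$u{\left(C,g \right)} = C + 2 g$ ($u{\left(C,g \right)} = \left(C + g\right) + g = C + 2 g$)
$t = 93$ ($t = \left(6 + 2 \cdot 3\right) + 9^{2} = \left(6 + 6\right) + 81 = 12 + 81 = 93$)
$P t = \frac{7593}{8140} \cdot 93 = \frac{706149}{8140}$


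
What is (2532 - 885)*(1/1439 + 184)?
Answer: 436087719/1439 ≈ 3.0305e+5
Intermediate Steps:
(2532 - 885)*(1/1439 + 184) = 1647*(1/1439 + 184) = 1647*(264777/1439) = 436087719/1439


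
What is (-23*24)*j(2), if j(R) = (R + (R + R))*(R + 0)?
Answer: -6624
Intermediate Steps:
j(R) = 3*R² (j(R) = (R + 2*R)*R = (3*R)*R = 3*R²)
(-23*24)*j(2) = (-23*24)*(3*2²) = -1656*4 = -552*12 = -6624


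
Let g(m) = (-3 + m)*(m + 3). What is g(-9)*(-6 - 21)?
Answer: -1944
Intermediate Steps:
g(m) = (-3 + m)*(3 + m)
g(-9)*(-6 - 21) = (-9 + (-9)²)*(-6 - 21) = (-9 + 81)*(-27) = 72*(-27) = -1944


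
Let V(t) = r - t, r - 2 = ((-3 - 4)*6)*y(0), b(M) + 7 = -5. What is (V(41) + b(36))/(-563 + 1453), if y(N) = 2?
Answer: -27/178 ≈ -0.15169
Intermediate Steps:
b(M) = -12 (b(M) = -7 - 5 = -12)
r = -82 (r = 2 + ((-3 - 4)*6)*2 = 2 - 7*6*2 = 2 - 42*2 = 2 - 84 = -82)
V(t) = -82 - t
(V(41) + b(36))/(-563 + 1453) = ((-82 - 1*41) - 12)/(-563 + 1453) = ((-82 - 41) - 12)/890 = (-123 - 12)*(1/890) = -135*1/890 = -27/178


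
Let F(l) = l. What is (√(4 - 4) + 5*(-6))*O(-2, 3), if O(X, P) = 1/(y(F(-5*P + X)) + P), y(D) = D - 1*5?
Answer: 30/19 ≈ 1.5789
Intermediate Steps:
y(D) = -5 + D (y(D) = D - 5 = -5 + D)
O(X, P) = 1/(-5 + X - 4*P) (O(X, P) = 1/((-5 + (-5*P + X)) + P) = 1/((-5 + (X - 5*P)) + P) = 1/((-5 + X - 5*P) + P) = 1/(-5 + X - 4*P))
(√(4 - 4) + 5*(-6))*O(-2, 3) = (√(4 - 4) + 5*(-6))*(-1/(5 - 1*(-2) + 4*3)) = (√0 - 30)*(-1/(5 + 2 + 12)) = (0 - 30)*(-1/19) = -(-30)/19 = -30*(-1/19) = 30/19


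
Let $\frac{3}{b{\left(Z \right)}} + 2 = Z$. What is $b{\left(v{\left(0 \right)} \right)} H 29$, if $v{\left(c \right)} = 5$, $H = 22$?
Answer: $638$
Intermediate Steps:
$b{\left(Z \right)} = \frac{3}{-2 + Z}$
$b{\left(v{\left(0 \right)} \right)} H 29 = \frac{3}{-2 + 5} \cdot 22 \cdot 29 = \frac{3}{3} \cdot 22 \cdot 29 = 3 \cdot \frac{1}{3} \cdot 22 \cdot 29 = 1 \cdot 22 \cdot 29 = 22 \cdot 29 = 638$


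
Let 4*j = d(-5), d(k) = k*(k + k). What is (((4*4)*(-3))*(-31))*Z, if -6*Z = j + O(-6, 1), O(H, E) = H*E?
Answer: -1612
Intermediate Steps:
O(H, E) = E*H
d(k) = 2*k**2 (d(k) = k*(2*k) = 2*k**2)
j = 25/2 (j = (2*(-5)**2)/4 = (2*25)/4 = (1/4)*50 = 25/2 ≈ 12.500)
Z = -13/12 (Z = -(25/2 + 1*(-6))/6 = -(25/2 - 6)/6 = -1/6*13/2 = -13/12 ≈ -1.0833)
(((4*4)*(-3))*(-31))*Z = (((4*4)*(-3))*(-31))*(-13/12) = ((16*(-3))*(-31))*(-13/12) = -48*(-31)*(-13/12) = 1488*(-13/12) = -1612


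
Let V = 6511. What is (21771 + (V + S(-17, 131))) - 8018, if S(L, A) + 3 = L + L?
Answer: 20227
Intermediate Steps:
S(L, A) = -3 + 2*L (S(L, A) = -3 + (L + L) = -3 + 2*L)
(21771 + (V + S(-17, 131))) - 8018 = (21771 + (6511 + (-3 + 2*(-17)))) - 8018 = (21771 + (6511 + (-3 - 34))) - 8018 = (21771 + (6511 - 37)) - 8018 = (21771 + 6474) - 8018 = 28245 - 8018 = 20227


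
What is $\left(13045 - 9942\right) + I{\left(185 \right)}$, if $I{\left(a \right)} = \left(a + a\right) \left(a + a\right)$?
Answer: $140003$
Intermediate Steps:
$I{\left(a \right)} = 4 a^{2}$ ($I{\left(a \right)} = 2 a 2 a = 4 a^{2}$)
$\left(13045 - 9942\right) + I{\left(185 \right)} = \left(13045 - 9942\right) + 4 \cdot 185^{2} = 3103 + 4 \cdot 34225 = 3103 + 136900 = 140003$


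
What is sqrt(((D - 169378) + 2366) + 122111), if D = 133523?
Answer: sqrt(88622) ≈ 297.69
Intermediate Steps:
sqrt(((D - 169378) + 2366) + 122111) = sqrt(((133523 - 169378) + 2366) + 122111) = sqrt((-35855 + 2366) + 122111) = sqrt(-33489 + 122111) = sqrt(88622)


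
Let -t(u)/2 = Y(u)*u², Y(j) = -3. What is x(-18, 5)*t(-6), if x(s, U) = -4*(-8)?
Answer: 6912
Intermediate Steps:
x(s, U) = 32
t(u) = 6*u² (t(u) = -(-6)*u² = 6*u²)
x(-18, 5)*t(-6) = 32*(6*(-6)²) = 32*(6*36) = 32*216 = 6912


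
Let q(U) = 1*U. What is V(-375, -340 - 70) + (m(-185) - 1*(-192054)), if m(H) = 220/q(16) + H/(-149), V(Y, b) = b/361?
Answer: 41324551599/215156 ≈ 1.9207e+5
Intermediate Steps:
q(U) = U
V(Y, b) = b/361 (V(Y, b) = b*(1/361) = b/361)
m(H) = 55/4 - H/149 (m(H) = 220/16 + H/(-149) = 220*(1/16) + H*(-1/149) = 55/4 - H/149)
V(-375, -340 - 70) + (m(-185) - 1*(-192054)) = (-340 - 70)/361 + ((55/4 - 1/149*(-185)) - 1*(-192054)) = (1/361)*(-410) + ((55/4 + 185/149) + 192054) = -410/361 + (8935/596 + 192054) = -410/361 + 114473119/596 = 41324551599/215156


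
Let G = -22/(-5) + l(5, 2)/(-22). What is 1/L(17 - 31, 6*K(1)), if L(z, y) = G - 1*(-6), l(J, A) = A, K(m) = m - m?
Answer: 55/567 ≈ 0.097002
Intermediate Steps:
K(m) = 0
G = 237/55 (G = -22/(-5) + 2/(-22) = -22*(-⅕) + 2*(-1/22) = 22/5 - 1/11 = 237/55 ≈ 4.3091)
L(z, y) = 567/55 (L(z, y) = 237/55 - 1*(-6) = 237/55 + 6 = 567/55)
1/L(17 - 31, 6*K(1)) = 1/(567/55) = 55/567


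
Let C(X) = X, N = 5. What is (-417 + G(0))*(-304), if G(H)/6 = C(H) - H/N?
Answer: 126768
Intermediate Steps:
G(H) = 24*H/5 (G(H) = 6*(H - H/5) = 6*(4*H/5) = 24*H/5)
(-417 + G(0))*(-304) = (-417 + (24/5)*0)*(-304) = (-417 + 0)*(-304) = -417*(-304) = 126768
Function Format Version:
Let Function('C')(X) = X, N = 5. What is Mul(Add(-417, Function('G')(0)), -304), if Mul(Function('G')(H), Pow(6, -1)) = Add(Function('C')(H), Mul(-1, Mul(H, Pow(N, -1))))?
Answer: 126768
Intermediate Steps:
Function('G')(H) = Mul(Rational(24, 5), H) (Function('G')(H) = Mul(6, Add(H, Mul(-1, Mul(H, Pow(5, -1))))) = Mul(6, Add(H, Mul(-1, Mul(H, Rational(1, 5))))) = Mul(6, Add(H, Mul(-1, Mul(Rational(1, 5), H)))) = Mul(6, Add(H, Mul(Rational(-1, 5), H))) = Mul(6, Mul(Rational(4, 5), H)) = Mul(Rational(24, 5), H))
Mul(Add(-417, Function('G')(0)), -304) = Mul(Add(-417, Mul(Rational(24, 5), 0)), -304) = Mul(Add(-417, 0), -304) = Mul(-417, -304) = 126768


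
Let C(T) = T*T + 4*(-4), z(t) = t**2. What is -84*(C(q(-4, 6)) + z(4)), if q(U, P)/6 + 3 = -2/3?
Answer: -40656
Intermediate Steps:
q(U, P) = -22 (q(U, P) = -18 + 6*(-2/3) = -18 - 4 = -22)
C(T) = -16 + T**2 (C(T) = T**2 - 16 = -16 + T**2)
-84*(C(q(-4, 6)) + z(4)) = -84*((-16 + (-22)**2) + 4**2) = -84*((-16 + 484) + 16) = -84*(468 + 16) = -84*484 = -40656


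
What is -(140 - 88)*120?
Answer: -6240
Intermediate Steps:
-(140 - 88)*120 = -52*120 = -1*6240 = -6240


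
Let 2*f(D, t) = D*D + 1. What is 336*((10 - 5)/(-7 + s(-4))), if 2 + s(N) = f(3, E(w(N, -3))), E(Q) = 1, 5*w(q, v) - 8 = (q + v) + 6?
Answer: -420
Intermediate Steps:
w(q, v) = 14/5 + q/5 + v/5 (w(q, v) = 8/5 + ((q + v) + 6)/5 = 8/5 + (6 + q + v)/5 = 8/5 + (6/5 + q/5 + v/5) = 14/5 + q/5 + v/5)
f(D, t) = ½ + D²/2 (f(D, t) = (D*D + 1)/2 = (D² + 1)/2 = (1 + D²)/2 = ½ + D²/2)
s(N) = 3 (s(N) = -2 + (½ + (½)*3²) = -2 + (½ + (½)*9) = -2 + (½ + 9/2) = -2 + 5 = 3)
336*((10 - 5)/(-7 + s(-4))) = 336*((10 - 5)/(-7 + 3)) = 336*(5/(-4)) = 336*(5*(-¼)) = 336*(-5/4) = -420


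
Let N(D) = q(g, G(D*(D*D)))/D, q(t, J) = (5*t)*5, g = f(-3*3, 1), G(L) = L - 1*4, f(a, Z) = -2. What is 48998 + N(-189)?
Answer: 9260672/189 ≈ 48998.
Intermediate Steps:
G(L) = -4 + L (G(L) = L - 4 = -4 + L)
g = -2
q(t, J) = 25*t
N(D) = -50/D (N(D) = (25*(-2))/D = -50/D)
48998 + N(-189) = 48998 - 50/(-189) = 48998 - 50*(-1/189) = 48998 + 50/189 = 9260672/189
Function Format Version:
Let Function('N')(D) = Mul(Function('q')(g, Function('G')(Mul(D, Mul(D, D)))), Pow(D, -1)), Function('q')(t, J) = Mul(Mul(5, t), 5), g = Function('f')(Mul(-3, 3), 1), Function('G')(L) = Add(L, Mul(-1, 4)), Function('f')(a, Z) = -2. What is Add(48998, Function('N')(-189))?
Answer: Rational(9260672, 189) ≈ 48998.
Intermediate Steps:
Function('G')(L) = Add(-4, L) (Function('G')(L) = Add(L, -4) = Add(-4, L))
g = -2
Function('q')(t, J) = Mul(25, t)
Function('N')(D) = Mul(-50, Pow(D, -1)) (Function('N')(D) = Mul(Mul(25, -2), Pow(D, -1)) = Mul(-50, Pow(D, -1)))
Add(48998, Function('N')(-189)) = Add(48998, Mul(-50, Pow(-189, -1))) = Add(48998, Mul(-50, Rational(-1, 189))) = Add(48998, Rational(50, 189)) = Rational(9260672, 189)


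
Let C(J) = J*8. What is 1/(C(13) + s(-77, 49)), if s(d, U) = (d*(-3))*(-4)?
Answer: -1/820 ≈ -0.0012195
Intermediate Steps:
C(J) = 8*J
s(d, U) = 12*d (s(d, U) = -3*d*(-4) = 12*d)
1/(C(13) + s(-77, 49)) = 1/(8*13 + 12*(-77)) = 1/(104 - 924) = 1/(-820) = -1/820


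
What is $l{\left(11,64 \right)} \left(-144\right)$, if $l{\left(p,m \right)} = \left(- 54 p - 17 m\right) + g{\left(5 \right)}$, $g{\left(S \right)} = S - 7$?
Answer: $242496$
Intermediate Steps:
$g{\left(S \right)} = -7 + S$
$l{\left(p,m \right)} = -2 - 54 p - 17 m$ ($l{\left(p,m \right)} = \left(- 54 p - 17 m\right) + \left(-7 + 5\right) = \left(- 54 p - 17 m\right) - 2 = -2 - 54 p - 17 m$)
$l{\left(11,64 \right)} \left(-144\right) = \left(-2 - 594 - 1088\right) \left(-144\right) = \left(-1684\right) \left(-144\right) = 242496$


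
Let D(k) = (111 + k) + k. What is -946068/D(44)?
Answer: -946068/199 ≈ -4754.1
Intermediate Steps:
D(k) = 111 + 2*k
-946068/D(44) = -946068/(111 + 2*44) = -946068/(111 + 88) = -946068/199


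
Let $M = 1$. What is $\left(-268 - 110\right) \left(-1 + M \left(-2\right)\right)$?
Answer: $1134$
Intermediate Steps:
$\left(-268 - 110\right) \left(-1 + M \left(-2\right)\right) = \left(-268 - 110\right) \left(-1 + 1 \left(-2\right)\right) = - 378 \left(-1 - 2\right) = \left(-378\right) \left(-3\right) = 1134$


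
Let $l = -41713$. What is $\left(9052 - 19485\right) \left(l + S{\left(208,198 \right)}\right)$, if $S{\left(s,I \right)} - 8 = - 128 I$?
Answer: $699522217$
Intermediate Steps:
$S{\left(s,I \right)} = 8 - 128 I$
$\left(9052 - 19485\right) \left(l + S{\left(208,198 \right)}\right) = \left(9052 - 19485\right) \left(-41713 + \left(8 - 25344\right)\right) = - 10433 \left(-41713 + \left(8 - 25344\right)\right) = - 10433 \left(-41713 - 25336\right) = \left(-10433\right) \left(-67049\right) = 699522217$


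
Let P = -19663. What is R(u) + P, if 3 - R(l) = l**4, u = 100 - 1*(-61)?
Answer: -671917901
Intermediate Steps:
u = 161 (u = 100 + 61 = 161)
R(l) = 3 - l**4
R(u) + P = (3 - 1*161**4) - 19663 = (3 - 1*671898241) - 19663 = (3 - 671898241) - 19663 = -671898238 - 19663 = -671917901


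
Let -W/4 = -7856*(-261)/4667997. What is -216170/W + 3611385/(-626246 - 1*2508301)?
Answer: 58573739342627785/476083357152 ≈ 1.2303e+5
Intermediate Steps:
W = -2733888/1555999 (W = -4*(-7856*(-261))/4667997 = -8201664/4667997 = -4*683472/1555999 = -2733888/1555999 ≈ -1.7570)
-216170/W + 3611385/(-626246 - 1*2508301) = -216170/(-2733888/1555999) + 3611385/(-626246 - 1*2508301) = -216170*(-1555999/2733888) + 3611385/(-626246 - 2508301) = 168180151915/1366944 + 3611385/(-3134547) = 168180151915/1366944 + 3611385*(-1/3134547) = 168180151915/1366944 - 401265/348283 = 58573739342627785/476083357152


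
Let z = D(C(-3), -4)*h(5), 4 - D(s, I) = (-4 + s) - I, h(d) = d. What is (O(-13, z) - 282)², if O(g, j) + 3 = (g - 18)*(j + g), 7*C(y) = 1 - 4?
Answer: 15832441/49 ≈ 3.2311e+5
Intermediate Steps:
C(y) = -3/7 (C(y) = (1 - 4)/7 = (⅐)*(-3) = -3/7)
D(s, I) = 8 + I - s (D(s, I) = 4 - ((-4 + s) - I) = 4 - (-4 + s - I) = 4 + (4 + I - s) = 8 + I - s)
z = 155/7 (z = (8 - 4 - 1*(-3/7))*5 = (8 - 4 + 3/7)*5 = (31/7)*5 = 155/7 ≈ 22.143)
O(g, j) = -3 + (-18 + g)*(g + j) (O(g, j) = -3 + (g - 18)*(j + g) = -3 + (-18 + g)*(g + j))
(O(-13, z) - 282)² = ((-3 + (-13)² - 18*(-13) - 18*155/7 - 13*155/7) - 282)² = ((-3 + 169 + 234 - 2790/7 - 2015/7) - 282)² = (-2005/7 - 282)² = (-3979/7)² = 15832441/49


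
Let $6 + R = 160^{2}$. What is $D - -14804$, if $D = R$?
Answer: $40398$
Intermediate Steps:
$R = 25594$ ($R = -6 + 160^{2} = -6 + 25600 = 25594$)
$D = 25594$
$D - -14804 = 25594 - -14804 = 25594 + 14804 = 40398$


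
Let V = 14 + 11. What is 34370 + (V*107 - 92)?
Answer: 36953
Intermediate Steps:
V = 25
34370 + (V*107 - 92) = 34370 + (25*107 - 92) = 34370 + (2675 - 92) = 34370 + 2583 = 36953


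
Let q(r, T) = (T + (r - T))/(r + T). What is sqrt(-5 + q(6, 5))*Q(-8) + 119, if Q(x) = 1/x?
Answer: 119 - 7*I*sqrt(11)/88 ≈ 119.0 - 0.26382*I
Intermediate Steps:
q(r, T) = r/(T + r)
Q(x) = 1/x
sqrt(-5 + q(6, 5))*Q(-8) + 119 = sqrt(-5 + 6/(5 + 6))/(-8) + 119 = sqrt(-5 + 6/11)*(-1/8) + 119 = sqrt(-49/11)*(-1/8) + 119 = (7*I*sqrt(11)/11)*(-1/8) + 119 = -7*I*sqrt(11)/88 + 119 = 119 - 7*I*sqrt(11)/88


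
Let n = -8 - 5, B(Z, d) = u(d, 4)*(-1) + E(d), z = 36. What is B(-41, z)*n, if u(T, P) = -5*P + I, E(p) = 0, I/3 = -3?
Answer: -377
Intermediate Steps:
I = -9 (I = 3*(-3) = -9)
u(T, P) = -9 - 5*P (u(T, P) = -5*P - 9 = -9 - 5*P)
B(Z, d) = 29 (B(Z, d) = (-9 - 5*4)*(-1) + 0 = (-9 - 20)*(-1) + 0 = -29*(-1) + 0 = 29 + 0 = 29)
n = -13
B(-41, z)*n = 29*(-13) = -377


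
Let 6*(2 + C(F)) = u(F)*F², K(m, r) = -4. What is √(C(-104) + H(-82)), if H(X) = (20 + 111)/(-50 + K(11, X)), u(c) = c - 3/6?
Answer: I*√61036122/18 ≈ 434.03*I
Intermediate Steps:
u(c) = -½ + c (u(c) = c - 3*⅙ = c - ½ = -½ + c)
C(F) = -2 + F²*(-½ + F)/6 (C(F) = -2 + ((-½ + F)*F²)/6 = -2 + (F²*(-½ + F))/6 = -2 + F²*(-½ + F)/6)
H(X) = -131/54 (H(X) = (20 + 111)/(-50 - 4) = 131/(-54) = 131*(-1/54) = -131/54)
√(C(-104) + H(-82)) = √((-2 + (1/12)*(-104)²*(-1 + 2*(-104))) - 131/54) = √((-2 + (1/12)*10816*(-1 - 208)) - 131/54) = √((-2 + (1/12)*10816*(-209)) - 131/54) = √((-2 - 565136/3) - 131/54) = √(-565142/3 - 131/54) = √(-10172687/54) = I*√61036122/18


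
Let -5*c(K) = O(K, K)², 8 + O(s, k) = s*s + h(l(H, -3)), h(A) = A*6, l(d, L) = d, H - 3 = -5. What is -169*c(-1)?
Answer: 61009/5 ≈ 12202.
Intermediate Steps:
H = -2 (H = 3 - 5 = -2)
h(A) = 6*A
O(s, k) = -20 + s² (O(s, k) = -8 + (s*s + 6*(-2)) = -8 + (s² - 12) = -8 + (-12 + s²) = -20 + s²)
c(K) = -(-20 + K²)²/5
-169*c(-1) = -(-169)*(-20 + (-1)²)²/5 = -(-169)*(-20 + 1)²/5 = -(-169)*(-19)²/5 = -(-169)*361/5 = -169*(-361/5) = 61009/5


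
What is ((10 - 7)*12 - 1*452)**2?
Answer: 173056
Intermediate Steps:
((10 - 7)*12 - 1*452)**2 = (3*12 - 452)**2 = (36 - 452)**2 = (-416)**2 = 173056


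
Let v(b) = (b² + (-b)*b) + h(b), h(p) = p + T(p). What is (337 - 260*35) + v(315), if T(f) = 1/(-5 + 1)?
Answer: -33793/4 ≈ -8448.3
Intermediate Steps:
T(f) = -¼ (T(f) = 1/(-4) = -¼)
h(p) = -¼ + p (h(p) = p - ¼ = -¼ + p)
v(b) = -¼ + b (v(b) = (b² + (-b)*b) + (-¼ + b) = (b² - b²) + (-¼ + b) = 0 + (-¼ + b) = -¼ + b)
(337 - 260*35) + v(315) = (337 - 260*35) + (-¼ + 315) = (337 - 9100) + 1259/4 = -8763 + 1259/4 = -33793/4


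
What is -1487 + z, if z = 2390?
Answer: 903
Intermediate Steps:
-1487 + z = -1487 + 2390 = 903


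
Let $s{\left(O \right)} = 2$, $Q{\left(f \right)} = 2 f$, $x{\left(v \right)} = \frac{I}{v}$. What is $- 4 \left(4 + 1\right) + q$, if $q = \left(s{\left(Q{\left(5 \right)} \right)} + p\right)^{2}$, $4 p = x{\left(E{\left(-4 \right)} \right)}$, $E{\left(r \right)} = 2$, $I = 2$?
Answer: $- \frac{239}{16} \approx -14.938$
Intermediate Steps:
$x{\left(v \right)} = \frac{2}{v}$
$p = \frac{1}{4}$ ($p = \frac{2 \cdot \frac{1}{2}}{4} = \frac{1}{4} \cdot 1 = \frac{1}{4} \approx 0.25$)
$q = \frac{81}{16}$ ($q = \left(2 + \frac{1}{4}\right)^{2} = \left(\frac{9}{4}\right)^{2} = \frac{81}{16} \approx 5.0625$)
$- 4 \left(4 + 1\right) + q = - 4 \left(4 + 1\right) + \frac{81}{16} = \left(-4\right) 5 + \frac{81}{16} = -20 + \frac{81}{16} = - \frac{239}{16}$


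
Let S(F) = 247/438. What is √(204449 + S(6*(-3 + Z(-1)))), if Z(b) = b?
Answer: √39222422142/438 ≈ 452.16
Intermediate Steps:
S(F) = 247/438 (S(F) = 247*(1/438) = 247/438)
√(204449 + S(6*(-3 + Z(-1)))) = √(204449 + 247/438) = √(89548909/438) = √39222422142/438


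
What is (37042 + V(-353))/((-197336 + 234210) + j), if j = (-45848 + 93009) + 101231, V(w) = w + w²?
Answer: 80649/92633 ≈ 0.87063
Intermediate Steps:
j = 148392 (j = 47161 + 101231 = 148392)
(37042 + V(-353))/((-197336 + 234210) + j) = (37042 - 353*(1 - 353))/((-197336 + 234210) + 148392) = (37042 - 353*(-352))/(36874 + 148392) = (37042 + 124256)/185266 = 161298*(1/185266) = 80649/92633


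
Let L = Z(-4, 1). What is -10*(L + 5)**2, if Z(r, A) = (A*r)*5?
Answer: -2250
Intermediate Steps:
Z(r, A) = 5*A*r
L = -20 (L = 5*1*(-4) = -20)
-10*(L + 5)**2 = -10*(-20 + 5)**2 = -10*(-15)**2 = -10*225 = -2250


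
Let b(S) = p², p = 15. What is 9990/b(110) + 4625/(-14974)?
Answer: 3301103/74870 ≈ 44.091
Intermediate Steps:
b(S) = 225 (b(S) = 15² = 225)
9990/b(110) + 4625/(-14974) = 9990/225 + 4625/(-14974) = 9990*(1/225) + 4625*(-1/14974) = 222/5 - 4625/14974 = 3301103/74870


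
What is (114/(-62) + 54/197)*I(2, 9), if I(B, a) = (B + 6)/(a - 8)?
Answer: -76440/6107 ≈ -12.517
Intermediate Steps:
I(B, a) = (6 + B)/(-8 + a)
(114/(-62) + 54/197)*I(2, 9) = (114/(-62) + 54/197)*((6 + 2)/(-8 + 9)) = (114*(-1/62) + 54*(1/197))*(8/1) = (-57/31 + 54/197)*(1*8) = -9555/6107*8 = -76440/6107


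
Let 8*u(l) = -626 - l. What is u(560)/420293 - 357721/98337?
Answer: -601448842853/165321410964 ≈ -3.6381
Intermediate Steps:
u(l) = -313/4 - l/8 (u(l) = (-626 - l)/8 = -313/4 - l/8)
u(560)/420293 - 357721/98337 = (-313/4 - ⅛*560)/420293 - 357721/98337 = (-313/4 - 70)*(1/420293) - 357721*1/98337 = -593/4*1/420293 - 357721/98337 = -593/1681172 - 357721/98337 = -601448842853/165321410964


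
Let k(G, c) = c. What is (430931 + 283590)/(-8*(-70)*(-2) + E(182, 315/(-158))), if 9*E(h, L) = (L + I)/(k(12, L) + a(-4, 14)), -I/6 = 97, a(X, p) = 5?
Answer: -1018192425/1626757 ≈ -625.90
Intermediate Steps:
I = -582 (I = -6*97 = -582)
E(h, L) = (-582 + L)/(9*(5 + L)) (E(h, L) = ((L - 582)/(L + 5))/9 = ((-582 + L)/(5 + L))/9 = (-582 + L)/(9*(5 + L)))
(430931 + 283590)/(-8*(-70)*(-2) + E(182, 315/(-158))) = (430931 + 283590)/(-8*(-70)*(-2) + (-582 + 315/(-158))/(9*(5 + 315/(-158)))) = 714521/(560*(-2) + (-582 + 315*(-1/158))/(9*(5 + 315*(-1/158)))) = 714521/(-1120 + (-582 - 315/158)/(9*(5 - 315/158))) = 714521/(-1120 + (⅑)*(-92271/158)/(475/158)) = 714521/(-1120 + (⅑)*(158/475)*(-92271/158)) = 714521/(-1120 - 30757/1425) = 714521/(-1626757/1425) = 714521*(-1425/1626757) = -1018192425/1626757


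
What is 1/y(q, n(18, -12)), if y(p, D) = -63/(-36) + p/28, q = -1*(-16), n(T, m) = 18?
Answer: 28/65 ≈ 0.43077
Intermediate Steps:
q = 16
y(p, D) = 7/4 + p/28 (y(p, D) = -63*(-1/36) + p*(1/28) = 7/4 + p/28)
1/y(q, n(18, -12)) = 1/(7/4 + (1/28)*16) = 1/(7/4 + 4/7) = 1/(65/28) = 28/65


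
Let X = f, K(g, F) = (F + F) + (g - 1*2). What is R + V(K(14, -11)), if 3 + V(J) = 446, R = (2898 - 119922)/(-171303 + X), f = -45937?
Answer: 12044293/27155 ≈ 443.54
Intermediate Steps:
K(g, F) = -2 + g + 2*F (K(g, F) = 2*F + (g - 2) = 2*F + (-2 + g) = -2 + g + 2*F)
X = -45937
R = 14628/27155 (R = (2898 - 119922)/(-171303 - 45937) = -117024/(-217240) = -117024*(-1/217240) = 14628/27155 ≈ 0.53868)
V(J) = 443 (V(J) = -3 + 446 = 443)
R + V(K(14, -11)) = 14628/27155 + 443 = 12044293/27155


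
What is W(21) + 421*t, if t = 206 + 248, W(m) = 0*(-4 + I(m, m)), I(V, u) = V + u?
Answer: 191134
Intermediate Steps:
W(m) = 0 (W(m) = 0*(-4 + (m + m)) = 0*(-4 + 2*m) = 0)
t = 454
W(21) + 421*t = 0 + 421*454 = 0 + 191134 = 191134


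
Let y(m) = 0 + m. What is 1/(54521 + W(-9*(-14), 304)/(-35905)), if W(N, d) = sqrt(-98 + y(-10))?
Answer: 70286784412025/3832105772928015133 + 215430*I*sqrt(3)/3832105772928015133 ≈ 1.8342e-5 + 9.7371e-14*I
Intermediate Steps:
y(m) = m
W(N, d) = 6*I*sqrt(3) (W(N, d) = sqrt(-98 - 10) = sqrt(-108) = 6*I*sqrt(3))
1/(54521 + W(-9*(-14), 304)/(-35905)) = 1/(54521 + (6*I*sqrt(3))/(-35905)) = 1/(54521 + (6*I*sqrt(3))*(-1/35905)) = 1/(54521 - 6*I*sqrt(3)/35905)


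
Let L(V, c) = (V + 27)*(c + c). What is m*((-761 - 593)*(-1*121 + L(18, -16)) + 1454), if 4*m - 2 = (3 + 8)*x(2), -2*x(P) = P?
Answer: -4758858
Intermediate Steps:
x(P) = -P/2
L(V, c) = 2*c*(27 + V) (L(V, c) = (27 + V)*(2*c) = 2*c*(27 + V))
m = -9/4 (m = 1/2 + ((3 + 8)*(-1/2*2))/4 = 1/2 + (11*(-1))/4 = 1/2 + (1/4)*(-11) = 1/2 - 11/4 = -9/4 ≈ -2.2500)
m*((-761 - 593)*(-1*121 + L(18, -16)) + 1454) = -9*((-761 - 593)*(-1*121 + 2*(-16)*(27 + 18)) + 1454)/4 = -9*(-1354*(-121 + 2*(-16)*45) + 1454)/4 = -9*(-1354*(-121 - 1440) + 1454)/4 = -9*(-1354*(-1561) + 1454)/4 = -9*(2113594 + 1454)/4 = -9/4*2115048 = -4758858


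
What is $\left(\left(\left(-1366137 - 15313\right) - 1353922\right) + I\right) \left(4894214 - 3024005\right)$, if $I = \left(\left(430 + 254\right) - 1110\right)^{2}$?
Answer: $-4776319284264$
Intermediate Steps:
$I = 181476$ ($I = \left(684 - 1110\right)^{2} = \left(-426\right)^{2} = 181476$)
$\left(\left(\left(-1366137 - 15313\right) - 1353922\right) + I\right) \left(4894214 - 3024005\right) = \left(\left(\left(-1366137 - 15313\right) - 1353922\right) + 181476\right) \left(4894214 - 3024005\right) = \left(\left(-1381450 - 1353922\right) + 181476\right) 1870209 = \left(-2735372 + 181476\right) 1870209 = \left(-2553896\right) 1870209 = -4776319284264$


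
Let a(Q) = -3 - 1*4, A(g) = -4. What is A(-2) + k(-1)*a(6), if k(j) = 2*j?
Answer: 10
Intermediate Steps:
a(Q) = -7 (a(Q) = -3 - 4 = -7)
A(-2) + k(-1)*a(6) = -4 + (2*(-1))*(-7) = -4 - 2*(-7) = -4 + 14 = 10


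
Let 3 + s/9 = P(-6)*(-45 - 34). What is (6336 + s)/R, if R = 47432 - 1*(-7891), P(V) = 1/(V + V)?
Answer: 8491/73764 ≈ 0.11511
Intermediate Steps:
P(V) = 1/(2*V)
R = 55323 (R = 47432 + 7891 = 55323)
s = 129/4 (s = -27 + 9*(((½)/(-6))*(-45 - 34)) = -27 + 9*(((½)*(-⅙))*(-79)) = -27 + 9*(-1/12*(-79)) = -27 + 9*(79/12) = -27 + 237/4 = 129/4 ≈ 32.250)
(6336 + s)/R = (6336 + 129/4)/55323 = (25473/4)*(1/55323) = 8491/73764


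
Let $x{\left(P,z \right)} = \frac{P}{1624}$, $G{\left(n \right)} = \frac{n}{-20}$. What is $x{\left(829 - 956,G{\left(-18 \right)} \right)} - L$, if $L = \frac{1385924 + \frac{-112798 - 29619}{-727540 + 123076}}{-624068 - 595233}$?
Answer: $\frac{22623033763199}{21373683230256} \approx 1.0585$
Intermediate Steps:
$G{\left(n \right)} = - \frac{n}{20}$ ($G{\left(n \right)} = n \left(- \frac{1}{20}\right) = - \frac{n}{20}$)
$x{\left(P,z \right)} = \frac{P}{1624}$ ($x{\left(P,z \right)} = P \frac{1}{1624} = \frac{P}{1624}$)
$L = - \frac{837741307153}{737023559664}$ ($L = \frac{1385924 - \frac{142417}{-604464}}{-1219301} = \left(1385924 - - \frac{142417}{604464}\right) \left(- \frac{1}{1219301}\right) = \left(1385924 + \frac{142417}{604464}\right) \left(- \frac{1}{1219301}\right) = \frac{837741307153}{604464} \left(- \frac{1}{1219301}\right) = - \frac{837741307153}{737023559664} \approx -1.1367$)
$x{\left(829 - 956,G{\left(-18 \right)} \right)} - L = \frac{829 - 956}{1624} - - \frac{837741307153}{737023559664} = \frac{829 - 956}{1624} + \frac{837741307153}{737023559664} = \frac{1}{1624} \left(-127\right) + \frac{837741307153}{737023559664} = - \frac{127}{1624} + \frac{837741307153}{737023559664} = \frac{22623033763199}{21373683230256}$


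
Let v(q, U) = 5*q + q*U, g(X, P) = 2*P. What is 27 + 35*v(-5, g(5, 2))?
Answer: -1548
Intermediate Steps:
v(q, U) = 5*q + U*q
27 + 35*v(-5, g(5, 2)) = 27 + 35*(-5*(5 + 2*2)) = 27 + 35*(-5*(5 + 4)) = 27 + 35*(-5*9) = 27 + 35*(-45) = 27 - 1575 = -1548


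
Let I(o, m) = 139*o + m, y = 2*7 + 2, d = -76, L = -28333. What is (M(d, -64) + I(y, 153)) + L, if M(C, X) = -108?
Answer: -26064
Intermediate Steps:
y = 16 (y = 14 + 2 = 16)
I(o, m) = m + 139*o
(M(d, -64) + I(y, 153)) + L = (-108 + (153 + 139*16)) - 28333 = (-108 + (153 + 2224)) - 28333 = (-108 + 2377) - 28333 = 2269 - 28333 = -26064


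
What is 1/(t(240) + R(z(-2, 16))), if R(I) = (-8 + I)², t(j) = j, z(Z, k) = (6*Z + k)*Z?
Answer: 1/496 ≈ 0.0020161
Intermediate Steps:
z(Z, k) = Z*(k + 6*Z) (z(Z, k) = (k + 6*Z)*Z = Z*(k + 6*Z))
1/(t(240) + R(z(-2, 16))) = 1/(240 + (-8 - 2*(16 + 6*(-2)))²) = 1/(240 + (-8 - 2*(16 - 12))²) = 1/(240 + (-8 - 2*4)²) = 1/(240 + (-8 - 8)²) = 1/(240 + (-16)²) = 1/(240 + 256) = 1/496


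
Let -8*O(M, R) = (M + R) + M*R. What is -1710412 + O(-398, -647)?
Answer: -13939757/8 ≈ -1.7425e+6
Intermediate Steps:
O(M, R) = -M/8 - R/8 - M*R/8 (O(M, R) = -((M + R) + M*R)/8 = -(M + R + M*R)/8 = -M/8 - R/8 - M*R/8)
-1710412 + O(-398, -647) = -1710412 + (-1/8*(-398) - 1/8*(-647) - 1/8*(-398)*(-647)) = -1710412 + (199/4 + 647/8 - 128753/4) = -1710412 - 256461/8 = -13939757/8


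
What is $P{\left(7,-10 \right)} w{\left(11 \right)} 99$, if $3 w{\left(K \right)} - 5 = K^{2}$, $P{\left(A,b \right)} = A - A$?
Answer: $0$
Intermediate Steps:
$P{\left(A,b \right)} = 0$
$w{\left(K \right)} = \frac{5}{3} + \frac{K^{2}}{3}$
$P{\left(7,-10 \right)} w{\left(11 \right)} 99 = 0 \left(\frac{5}{3} + \frac{11^{2}}{3}\right) 99 = 0 \left(\frac{5}{3} + \frac{1}{3} \cdot 121\right) 99 = 0 \left(\frac{5}{3} + \frac{121}{3}\right) 99 = 0 \cdot 42 \cdot 99 = 0 \cdot 99 = 0$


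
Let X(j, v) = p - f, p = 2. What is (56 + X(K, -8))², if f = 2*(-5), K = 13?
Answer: 4624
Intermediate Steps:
f = -10
X(j, v) = 12 (X(j, v) = 2 - 1*(-10) = 2 + 10 = 12)
(56 + X(K, -8))² = (56 + 12)² = 68² = 4624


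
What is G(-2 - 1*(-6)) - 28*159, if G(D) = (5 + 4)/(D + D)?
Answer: -35607/8 ≈ -4450.9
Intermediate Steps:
G(D) = 9/(2*D) (G(D) = 9/((2*D)) = 9*(1/(2*D)) = 9/(2*D))
G(-2 - 1*(-6)) - 28*159 = 9/(2*(-2 - 1*(-6))) - 28*159 = 9/(2*(-2 + 6)) - 4452 = (9/2)/4 - 4452 = (9/2)*(¼) - 4452 = 9/8 - 4452 = -35607/8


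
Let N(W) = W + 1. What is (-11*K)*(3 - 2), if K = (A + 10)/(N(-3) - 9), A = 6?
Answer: 16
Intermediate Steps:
N(W) = 1 + W
K = -16/11 (K = (6 + 10)/((1 - 3) - 9) = 16/(-2 - 9) = 16/(-11) = 16*(-1/11) = -16/11 ≈ -1.4545)
(-11*K)*(3 - 2) = (-11*(-16/11))*(3 - 2) = 16*1 = 16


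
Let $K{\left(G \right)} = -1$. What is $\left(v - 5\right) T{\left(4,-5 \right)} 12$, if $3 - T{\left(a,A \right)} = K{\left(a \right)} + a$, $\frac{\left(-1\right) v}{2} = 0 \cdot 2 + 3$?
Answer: $0$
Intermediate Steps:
$v = -6$ ($v = - 2 \left(0 \cdot 2 + 3\right) = - 2 \left(0 + 3\right) = \left(-2\right) 3 = -6$)
$T{\left(a,A \right)} = 4 - a$ ($T{\left(a,A \right)} = 3 - \left(-1 + a\right) = 4 - a$)
$\left(v - 5\right) T{\left(4,-5 \right)} 12 = \left(-6 - 5\right) \left(4 - 4\right) 12 = \left(-11\right) 0 \cdot 12 = 0 \cdot 12 = 0$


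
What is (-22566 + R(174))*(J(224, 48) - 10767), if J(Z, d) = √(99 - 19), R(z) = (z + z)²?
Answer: -1060958646 + 394152*√5 ≈ -1.0601e+9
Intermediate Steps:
R(z) = 4*z² (R(z) = (2*z)² = 4*z²)
J(Z, d) = 4*√5 (J(Z, d) = √80 = 4*√5)
(-22566 + R(174))*(J(224, 48) - 10767) = (-22566 + 4*174²)*(4*√5 - 10767) = (-22566 + 4*30276)*(-10767 + 4*√5) = (-22566 + 121104)*(-10767 + 4*√5) = 98538*(-10767 + 4*√5) = -1060958646 + 394152*√5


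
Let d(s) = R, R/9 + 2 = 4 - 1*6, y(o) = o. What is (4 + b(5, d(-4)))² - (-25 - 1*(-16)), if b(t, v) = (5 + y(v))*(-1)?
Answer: 1234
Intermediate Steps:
R = -36 (R = -18 + 9*(4 - 1*6) = -18 + 9*(4 - 6) = -18 + 9*(-2) = -18 - 18 = -36)
d(s) = -36
b(t, v) = -5 - v (b(t, v) = (5 + v)*(-1) = -5 - v)
(4 + b(5, d(-4)))² - (-25 - 1*(-16)) = (4 + (-5 - 1*(-36)))² - (-25 - 1*(-16)) = (4 + (-5 + 36))² - (-25 + 16) = (4 + 31)² - 1*(-9) = 35² + 9 = 1225 + 9 = 1234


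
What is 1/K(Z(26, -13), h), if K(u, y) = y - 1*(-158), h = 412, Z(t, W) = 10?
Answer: 1/570 ≈ 0.0017544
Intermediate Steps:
K(u, y) = 158 + y (K(u, y) = y + 158 = 158 + y)
1/K(Z(26, -13), h) = 1/(158 + 412) = 1/570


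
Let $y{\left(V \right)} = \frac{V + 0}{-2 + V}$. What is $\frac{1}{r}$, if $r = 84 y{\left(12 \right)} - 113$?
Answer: $- \frac{5}{61} \approx -0.081967$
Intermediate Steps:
$y{\left(V \right)} = \frac{V}{-2 + V}$
$r = - \frac{61}{5}$ ($r = 84 \frac{12}{-2 + 12} - 113 = 84 \cdot \frac{12}{10} - 113 = 84 \cdot 12 \cdot \frac{1}{10} - 113 = 84 \cdot \frac{6}{5} - 113 = \frac{504}{5} - 113 = - \frac{61}{5} \approx -12.2$)
$\frac{1}{r} = \frac{1}{- \frac{61}{5}} = - \frac{5}{61}$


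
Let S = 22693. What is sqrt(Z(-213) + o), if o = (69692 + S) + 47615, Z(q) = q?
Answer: sqrt(139787) ≈ 373.88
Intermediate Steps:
o = 140000 (o = (69692 + 22693) + 47615 = 92385 + 47615 = 140000)
sqrt(Z(-213) + o) = sqrt(-213 + 140000) = sqrt(139787)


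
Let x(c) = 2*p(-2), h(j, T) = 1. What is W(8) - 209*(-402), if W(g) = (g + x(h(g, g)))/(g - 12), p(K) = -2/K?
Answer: 168031/2 ≈ 84016.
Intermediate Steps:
x(c) = 2 (x(c) = 2*(-2/(-2)) = 2*(-2*(-½)) = 2*1 = 2)
W(g) = (2 + g)/(-12 + g) (W(g) = (g + 2)/(g - 12) = (2 + g)/(-12 + g))
W(8) - 209*(-402) = (2 + 8)/(-12 + 8) - 209*(-402) = 10/(-4) + 84018 = -¼*10 + 84018 = -5/2 + 84018 = 168031/2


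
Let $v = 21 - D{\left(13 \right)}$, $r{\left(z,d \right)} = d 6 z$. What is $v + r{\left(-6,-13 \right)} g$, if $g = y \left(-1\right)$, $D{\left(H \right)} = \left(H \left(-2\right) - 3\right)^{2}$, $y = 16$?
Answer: $-8308$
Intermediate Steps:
$D{\left(H \right)} = \left(-3 - 2 H\right)^{2}$ ($D{\left(H \right)} = \left(- 2 H - 3\right)^{2} = \left(-3 - 2 H\right)^{2}$)
$r{\left(z,d \right)} = 6 d z$
$g = -16$ ($g = 16 \left(-1\right) = -16$)
$v = -820$ ($v = 21 - \left(3 + 2 \cdot 13\right)^{2} = 21 - \left(3 + 26\right)^{2} = 21 - 29^{2} = 21 - 841 = -820$)
$v + r{\left(-6,-13 \right)} g = -820 + 6 \left(-13\right) \left(-6\right) \left(-16\right) = -820 + 468 \left(-16\right) = -820 - 7488 = -8308$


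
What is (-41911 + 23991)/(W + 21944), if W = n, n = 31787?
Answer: -17920/53731 ≈ -0.33351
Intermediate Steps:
W = 31787
(-41911 + 23991)/(W + 21944) = (-41911 + 23991)/(31787 + 21944) = -17920/53731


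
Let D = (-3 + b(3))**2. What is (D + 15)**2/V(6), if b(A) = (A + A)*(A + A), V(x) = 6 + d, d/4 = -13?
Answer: -26496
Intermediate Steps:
d = -52 (d = 4*(-13) = -52)
V(x) = -46 (V(x) = 6 - 52 = -46)
b(A) = 4*A**2 (b(A) = (2*A)*(2*A) = 4*A**2)
D = 1089 (D = (-3 + 4*3**2)**2 = (-3 + 4*9)**2 = (-3 + 36)**2 = 33**2 = 1089)
(D + 15)**2/V(6) = (1089 + 15)**2/(-46) = 1104**2*(-1/46) = 1218816*(-1/46) = -26496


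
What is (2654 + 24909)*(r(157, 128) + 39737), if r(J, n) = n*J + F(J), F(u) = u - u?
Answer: 1649176979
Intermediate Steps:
F(u) = 0
r(J, n) = J*n (r(J, n) = n*J + 0 = J*n + 0 = J*n)
(2654 + 24909)*(r(157, 128) + 39737) = (2654 + 24909)*(157*128 + 39737) = 27563*(20096 + 39737) = 27563*59833 = 1649176979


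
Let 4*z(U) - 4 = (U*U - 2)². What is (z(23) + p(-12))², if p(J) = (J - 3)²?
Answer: 77636348689/16 ≈ 4.8523e+9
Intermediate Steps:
z(U) = 1 + (-2 + U²)²/4 (z(U) = 1 + (U*U - 2)²/4 = 1 + (U² - 2)²/4 = 1 + (-2 + U²)²/4)
p(J) = (-3 + J)²
(z(23) + p(-12))² = ((1 + (-2 + 23²)²/4) + (-3 - 12)²)² = ((1 + (-2 + 529)²/4) + (-15)²)² = ((1 + (¼)*527²) + 225)² = ((1 + (¼)*277729) + 225)² = ((1 + 277729/4) + 225)² = (277733/4 + 225)² = (278633/4)² = 77636348689/16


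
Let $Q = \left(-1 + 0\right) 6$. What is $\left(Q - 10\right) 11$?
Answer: $-176$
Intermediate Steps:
$Q = -6$ ($Q = \left(-1\right) 6 = -6$)
$\left(Q - 10\right) 11 = \left(-6 - 10\right) 11 = \left(-16\right) 11 = -176$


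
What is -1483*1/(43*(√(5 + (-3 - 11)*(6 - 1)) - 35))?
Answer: 10381/11094 + 1483*I*√65/55470 ≈ 0.93573 + 0.21555*I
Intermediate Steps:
-1483*1/(43*(√(5 + (-3 - 11)*(6 - 1)) - 35)) = -1483*1/(43*(√(5 - 14*5) - 35)) = -1483*1/(43*(√(5 - 70) - 35)) = -1483*1/(43*(√(-65) - 35)) = -1483*1/(43*(I*√65 - 35)) = -1483*1/(43*(-35 + I*√65)) = -1483/(-1505 + 43*I*√65)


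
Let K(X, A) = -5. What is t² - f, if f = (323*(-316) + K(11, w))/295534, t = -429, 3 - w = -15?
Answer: 54390474967/295534 ≈ 1.8404e+5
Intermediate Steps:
w = 18 (w = 3 - 1*(-15) = 3 + 15 = 18)
f = -102073/295534 (f = (323*(-316) - 5)/295534 = (-102068 - 5)*(1/295534) = -102073*1/295534 = -102073/295534 ≈ -0.34539)
t² - f = (-429)² - 1*(-102073/295534) = 184041 + 102073/295534 = 54390474967/295534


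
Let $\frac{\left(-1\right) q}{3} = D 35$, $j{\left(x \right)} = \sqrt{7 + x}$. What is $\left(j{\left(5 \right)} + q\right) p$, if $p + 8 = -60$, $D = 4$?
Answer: $28560 - 136 \sqrt{3} \approx 28324.0$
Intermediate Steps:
$p = -68$ ($p = -8 - 60 = -68$)
$q = -420$ ($q = - 3 \cdot 4 \cdot 35 = \left(-3\right) 140 = -420$)
$\left(j{\left(5 \right)} + q\right) p = \left(\sqrt{7 + 5} - 420\right) \left(-68\right) = \left(\sqrt{12} - 420\right) \left(-68\right) = \left(2 \sqrt{3} - 420\right) \left(-68\right) = \left(-420 + 2 \sqrt{3}\right) \left(-68\right) = 28560 - 136 \sqrt{3}$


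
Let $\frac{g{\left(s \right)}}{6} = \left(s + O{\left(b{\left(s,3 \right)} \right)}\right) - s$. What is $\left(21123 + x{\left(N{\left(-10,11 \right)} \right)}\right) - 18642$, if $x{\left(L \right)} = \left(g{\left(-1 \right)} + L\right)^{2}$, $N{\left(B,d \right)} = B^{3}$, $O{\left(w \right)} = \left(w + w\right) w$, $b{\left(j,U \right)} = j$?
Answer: $978625$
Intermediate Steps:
$O{\left(w \right)} = 2 w^{2}$ ($O{\left(w \right)} = 2 w w = 2 w^{2}$)
$g{\left(s \right)} = 12 s^{2}$ ($g{\left(s \right)} = 6 \left(\left(s + 2 s^{2}\right) - s\right) = 6 \cdot 2 s^{2} = 12 s^{2}$)
$x{\left(L \right)} = \left(12 + L\right)^{2}$ ($x{\left(L \right)} = \left(12 \left(-1\right)^{2} + L\right)^{2} = \left(12 \cdot 1 + L\right)^{2} = \left(12 + L\right)^{2}$)
$\left(21123 + x{\left(N{\left(-10,11 \right)} \right)}\right) - 18642 = \left(21123 + \left(12 + \left(-10\right)^{3}\right)^{2}\right) - 18642 = \left(21123 + \left(12 - 1000\right)^{2}\right) - 18642 = \left(21123 + \left(-988\right)^{2}\right) - 18642 = \left(21123 + 976144\right) - 18642 = 997267 - 18642 = 978625$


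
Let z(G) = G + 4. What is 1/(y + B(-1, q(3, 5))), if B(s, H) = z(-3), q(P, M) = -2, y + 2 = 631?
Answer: 1/630 ≈ 0.0015873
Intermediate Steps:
y = 629 (y = -2 + 631 = 629)
z(G) = 4 + G
B(s, H) = 1 (B(s, H) = 4 - 3 = 1)
1/(y + B(-1, q(3, 5))) = 1/(629 + 1) = 1/630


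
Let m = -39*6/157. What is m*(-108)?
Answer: 25272/157 ≈ 160.97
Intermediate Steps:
m = -234/157 (m = -234*1/157 = -234/157 ≈ -1.4904)
m*(-108) = -234/157*(-108) = 25272/157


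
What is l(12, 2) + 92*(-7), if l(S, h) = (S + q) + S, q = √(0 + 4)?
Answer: -618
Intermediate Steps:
q = 2 (q = √4 = 2)
l(S, h) = 2 + 2*S (l(S, h) = (S + 2) + S = (2 + S) + S = 2 + 2*S)
l(12, 2) + 92*(-7) = (2 + 2*12) + 92*(-7) = (2 + 24) - 644 = 26 - 644 = -618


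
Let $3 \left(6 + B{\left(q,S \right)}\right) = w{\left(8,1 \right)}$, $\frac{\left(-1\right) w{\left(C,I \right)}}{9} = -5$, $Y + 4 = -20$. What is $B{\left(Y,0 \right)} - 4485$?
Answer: $-4476$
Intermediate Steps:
$Y = -24$ ($Y = -4 - 20 = -24$)
$w{\left(C,I \right)} = 45$ ($w{\left(C,I \right)} = \left(-9\right) \left(-5\right) = 45$)
$B{\left(q,S \right)} = 9$ ($B{\left(q,S \right)} = -6 + \frac{1}{3} \cdot 45 = -6 + 15 = 9$)
$B{\left(Y,0 \right)} - 4485 = 9 - 4485 = -4476$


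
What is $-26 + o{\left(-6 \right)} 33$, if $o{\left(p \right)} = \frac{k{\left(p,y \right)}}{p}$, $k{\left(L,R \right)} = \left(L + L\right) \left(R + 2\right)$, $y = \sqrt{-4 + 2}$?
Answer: $106 + 66 i \sqrt{2} \approx 106.0 + 93.338 i$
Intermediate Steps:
$y = i \sqrt{2}$ ($y = \sqrt{-2} = i \sqrt{2} \approx 1.4142 i$)
$k{\left(L,R \right)} = 2 L \left(2 + R\right)$
$o{\left(p \right)} = 4 + 2 i \sqrt{2}$ ($o{\left(p \right)} = \frac{2 p \left(2 + i \sqrt{2}\right)}{p} = 4 + 2 i \sqrt{2}$)
$-26 + o{\left(-6 \right)} 33 = -26 + \left(4 + 2 i \sqrt{2}\right) 33 = -26 + \left(132 + 66 i \sqrt{2}\right) = 106 + 66 i \sqrt{2}$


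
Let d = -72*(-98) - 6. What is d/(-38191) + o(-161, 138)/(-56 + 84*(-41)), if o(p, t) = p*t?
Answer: 58846617/9547750 ≈ 6.1634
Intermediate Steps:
d = 7050 (d = 7056 - 6 = 7050)
d/(-38191) + o(-161, 138)/(-56 + 84*(-41)) = 7050/(-38191) + (-161*138)/(-56 + 84*(-41)) = 7050*(-1/38191) - 22218/(-56 - 3444) = -7050/38191 - 22218/(-3500) = -7050/38191 - 22218*(-1/3500) = -7050/38191 + 1587/250 = 58846617/9547750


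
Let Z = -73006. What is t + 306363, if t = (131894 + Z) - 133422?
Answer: 231829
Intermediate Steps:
t = -74534 (t = (131894 - 73006) - 133422 = 58888 - 133422 = -74534)
t + 306363 = -74534 + 306363 = 231829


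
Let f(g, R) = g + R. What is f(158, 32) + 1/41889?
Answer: 7958911/41889 ≈ 190.00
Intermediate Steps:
f(g, R) = R + g
f(158, 32) + 1/41889 = (32 + 158) + 1/41889 = 190 + 1/41889 = 7958911/41889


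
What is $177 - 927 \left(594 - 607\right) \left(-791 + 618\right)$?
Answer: $-2084646$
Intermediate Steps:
$177 - 927 \left(594 - 607\right) \left(-791 + 618\right) = 177 - 927 \left(\left(-13\right) \left(-173\right)\right) = 177 - 2084823 = -2084646$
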